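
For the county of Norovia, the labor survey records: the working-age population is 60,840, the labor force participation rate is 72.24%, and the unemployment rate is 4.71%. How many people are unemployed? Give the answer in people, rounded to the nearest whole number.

About 2,070 are unemployed.

Labor force = 0.7224 × 60,840 = 43,951.
Unemployed = 0.0471 × 43,951 ≈ 2,070.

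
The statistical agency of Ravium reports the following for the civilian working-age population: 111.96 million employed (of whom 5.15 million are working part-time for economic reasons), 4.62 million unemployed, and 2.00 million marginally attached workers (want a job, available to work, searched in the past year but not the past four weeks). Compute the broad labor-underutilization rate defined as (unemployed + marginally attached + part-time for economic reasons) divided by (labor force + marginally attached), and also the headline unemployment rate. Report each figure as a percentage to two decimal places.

Labor force = 111.96 + 4.62 = 116.58 million.
Numerator = 4.62 + 2.00 + 5.15 = 11.77 million.
Denominator = 116.58 + 2.00 = 118.58 million.
Broad rate = 11.77 / 118.58 = 9.93%.
Headline unemployment rate = 4.62 / 116.58 = 3.96%.

Broad underutilization rate ≈ 9.93%; headline unemployment rate ≈ 3.96%.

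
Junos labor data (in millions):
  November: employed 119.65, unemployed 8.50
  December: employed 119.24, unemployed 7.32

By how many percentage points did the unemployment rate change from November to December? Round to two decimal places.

November: labor force = 119.65 + 8.50 = 128.15; u = 8.50/128.15 = 6.63%.
December: labor force = 119.24 + 7.32 = 126.56; u = 7.32/126.56 = 5.78%.
Change = 5.78% − 6.63% = −0.85 pp.

The unemployment rate changed by −0.85 percentage points.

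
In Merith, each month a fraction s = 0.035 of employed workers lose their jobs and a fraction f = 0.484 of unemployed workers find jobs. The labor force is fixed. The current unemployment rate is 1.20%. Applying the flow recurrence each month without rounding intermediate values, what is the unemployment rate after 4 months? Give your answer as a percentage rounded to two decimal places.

With a fixed labor force, u_{t+1} = u_t + s·(1−u_t) − f·u_t = u_t·(1−s−f) + s.
Here 1−s−f = 0.481 and s = 0.035.
u_1 = 0.012000 × 0.481 + 0.035 = 0.040772.
u_2 = 0.040772 × 0.481 + 0.035 = 0.054611.
u_3 = 0.054611 × 0.481 + 0.035 = 0.061268.
u_4 = 0.061268 × 0.481 + 0.035 = 0.064470.

Unemployment rate after four months ≈ 6.45%.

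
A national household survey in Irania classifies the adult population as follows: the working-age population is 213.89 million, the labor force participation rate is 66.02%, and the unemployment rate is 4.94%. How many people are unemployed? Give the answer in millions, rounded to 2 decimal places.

Labor force = 0.6602 × 213.89 = 141.21 million.
Unemployed = 0.0494 × 141.21 ≈ 6.98 million.

About 6.98 million are unemployed.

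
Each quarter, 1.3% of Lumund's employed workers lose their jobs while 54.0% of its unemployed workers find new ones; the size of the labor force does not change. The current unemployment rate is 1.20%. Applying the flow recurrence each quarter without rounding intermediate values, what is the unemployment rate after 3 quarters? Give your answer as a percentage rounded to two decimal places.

Unemployment rate after three quarters ≈ 2.25%.

With a fixed labor force, u_{t+1} = u_t + s·(1−u_t) − f·u_t = u_t·(1−s−f) + s.
Here 1−s−f = 0.447 and s = 0.013.
u_1 = 0.012000 × 0.447 + 0.013 = 0.018364.
u_2 = 0.018364 × 0.447 + 0.013 = 0.021209.
u_3 = 0.021209 × 0.447 + 0.013 = 0.022480.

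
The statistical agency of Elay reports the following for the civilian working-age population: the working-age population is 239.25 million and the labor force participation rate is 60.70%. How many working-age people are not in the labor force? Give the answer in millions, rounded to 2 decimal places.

About 94.03 million are not in the labor force.

Share not in the labor force = 1 − 0.6070 = 0.3930.
Not in labor force = 0.3930 × 239.25 ≈ 94.03 million.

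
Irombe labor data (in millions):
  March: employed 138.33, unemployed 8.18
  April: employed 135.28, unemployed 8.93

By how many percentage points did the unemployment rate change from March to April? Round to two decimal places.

March: labor force = 138.33 + 8.18 = 146.51; u = 8.18/146.51 = 5.58%.
April: labor force = 135.28 + 8.93 = 144.21; u = 8.93/144.21 = 6.19%.
Change = 6.19% − 5.58% = +0.61 pp.

The unemployment rate changed by +0.61 percentage points.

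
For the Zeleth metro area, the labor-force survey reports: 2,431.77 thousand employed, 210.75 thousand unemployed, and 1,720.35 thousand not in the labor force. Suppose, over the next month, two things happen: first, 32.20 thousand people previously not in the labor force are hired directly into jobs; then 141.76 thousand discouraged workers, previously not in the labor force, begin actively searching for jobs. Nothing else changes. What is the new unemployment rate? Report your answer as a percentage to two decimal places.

New unemployment rate ≈ 12.52%.

Initially, labor force = 2,431.77 + 210.75 = 2,642.52 thousand, so u = 210.75/2,642.52 = 7.98%.
After the first change, employed and labor force both rise by 32.20; unemployed unchanged → E = 2,463.97, U = 210.75, labor force = 2,674.72 thousand.
After the second change, unemployed and labor force both rise by 141.76 → E = 2,463.97, U = 352.51, labor force = 2,816.48 thousand.
New unemployment rate = 352.51 / 2,816.48 = 12.52%.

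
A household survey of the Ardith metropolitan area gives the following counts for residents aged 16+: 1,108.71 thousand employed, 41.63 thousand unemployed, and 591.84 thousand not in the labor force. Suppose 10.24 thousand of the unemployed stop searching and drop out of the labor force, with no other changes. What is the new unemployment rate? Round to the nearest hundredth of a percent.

New unemployment rate ≈ 2.75%.

Initially, labor force = 1,108.71 + 41.63 = 1,150.34 thousand, so u = 41.63/1,150.34 = 3.62%.
After the change, unemployed and labor force both fall by 10.24 → E = 1,108.71, U = 31.39, labor force = 1,140.10 thousand.
New unemployment rate = 31.39 / 1,140.10 = 2.75%.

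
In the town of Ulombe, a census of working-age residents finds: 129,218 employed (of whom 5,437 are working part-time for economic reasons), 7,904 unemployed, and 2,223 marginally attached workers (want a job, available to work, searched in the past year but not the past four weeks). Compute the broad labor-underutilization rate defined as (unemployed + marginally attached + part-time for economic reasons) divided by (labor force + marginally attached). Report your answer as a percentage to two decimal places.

Labor force = 129,218 + 7,904 = 137,122.
Numerator = 7,904 + 2,223 + 5,437 = 15,564.
Denominator = 137,122 + 2,223 = 139,345.
Broad rate = 15,564 / 139,345 = 11.17%.

Broad underutilization rate ≈ 11.17%.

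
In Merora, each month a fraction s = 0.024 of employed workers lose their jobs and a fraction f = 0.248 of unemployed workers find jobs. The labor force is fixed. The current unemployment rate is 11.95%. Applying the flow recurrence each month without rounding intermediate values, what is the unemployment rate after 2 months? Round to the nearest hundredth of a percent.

With a fixed labor force, u_{t+1} = u_t + s·(1−u_t) − f·u_t = u_t·(1−s−f) + s.
Here 1−s−f = 0.728 and s = 0.024.
u_1 = 0.119500 × 0.728 + 0.024 = 0.110996.
u_2 = 0.110996 × 0.728 + 0.024 = 0.104805.

Unemployment rate after two months ≈ 10.48%.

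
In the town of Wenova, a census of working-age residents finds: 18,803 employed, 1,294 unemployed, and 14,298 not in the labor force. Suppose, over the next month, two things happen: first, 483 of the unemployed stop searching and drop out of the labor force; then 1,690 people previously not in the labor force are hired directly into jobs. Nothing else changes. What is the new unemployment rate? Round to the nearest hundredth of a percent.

New unemployment rate ≈ 3.81%.

Initially, labor force = 18,803 + 1,294 = 20,097, so u = 1,294/20,097 = 6.44%.
After the first change, unemployed and labor force both fall by 483 → E = 18,803, U = 811, labor force = 19,614.
After the second change, employed and labor force both rise by 1,690; unemployed unchanged → E = 20,493, U = 811, labor force = 21,304.
New unemployment rate = 811 / 21,304 = 3.81%.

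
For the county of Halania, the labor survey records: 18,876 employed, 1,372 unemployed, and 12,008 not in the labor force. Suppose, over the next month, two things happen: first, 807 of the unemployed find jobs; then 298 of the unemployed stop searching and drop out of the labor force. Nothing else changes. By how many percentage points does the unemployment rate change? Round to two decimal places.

Initially, labor force = 18,876 + 1,372 = 20,248, so u = 1,372/20,248 = 6.78%.
After the first change, unemployed falls and employed rises by 807; labor force unchanged → E = 19,683, U = 565, labor force = 20,248.
After the second change, unemployed and labor force both fall by 298 → E = 19,683, U = 267, labor force = 19,950.
New unemployment rate = 267 / 19,950 = 1.34%.
Change = 1.34% − 6.78% = −5.44 percentage points.

The unemployment rate changes by −5.44 percentage points.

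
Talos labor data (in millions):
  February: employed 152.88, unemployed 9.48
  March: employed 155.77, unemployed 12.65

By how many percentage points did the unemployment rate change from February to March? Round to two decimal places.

February: labor force = 152.88 + 9.48 = 162.36; u = 9.48/162.36 = 5.84%.
March: labor force = 155.77 + 12.65 = 168.42; u = 12.65/168.42 = 7.51%.
Change = 7.51% − 5.84% = +1.67 pp.

The unemployment rate changed by +1.67 percentage points.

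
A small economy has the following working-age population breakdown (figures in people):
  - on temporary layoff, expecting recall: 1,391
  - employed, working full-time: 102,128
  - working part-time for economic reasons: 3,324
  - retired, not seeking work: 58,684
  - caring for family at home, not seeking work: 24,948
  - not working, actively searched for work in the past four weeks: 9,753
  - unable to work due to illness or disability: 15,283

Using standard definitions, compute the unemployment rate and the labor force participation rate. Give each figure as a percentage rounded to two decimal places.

Unemployment rate ≈ 9.56%; labor force participation rate ≈ 54.10%.

Employed = 102,128 + 3,324 = 105,452 (anyone who worked, including part-time for economic reasons, counts as employed).
Unemployed = 1,391 + 9,753 = 11,144 (jobless and actively searching, or on temporary layoff).
Labor force = 105,452 + 11,144 = 116,596.
Not in labor force = 58,684 + 24,948 + 15,283 = 98,915 (those not working and not actively searching are outside the labor force).
Civilian working-age population = 116,596 + 98,915 = 215,511.
Unemployment rate = 11,144 / 116,596 = 9.56%.
Labor force participation rate = 116,596 / 215,511 = 54.10%.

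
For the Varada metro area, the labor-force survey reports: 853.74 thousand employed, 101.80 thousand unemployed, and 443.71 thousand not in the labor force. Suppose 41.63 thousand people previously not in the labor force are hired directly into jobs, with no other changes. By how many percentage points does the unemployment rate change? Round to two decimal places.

Initially, labor force = 853.74 + 101.80 = 955.54 thousand, so u = 101.80/955.54 = 10.65%.
After the change, employed and labor force both rise by 41.63; unemployed unchanged → E = 895.37, U = 101.80, labor force = 997.17 thousand.
New unemployment rate = 101.80 / 997.17 = 10.21%.
Change = 10.21% − 10.65% = −0.44 percentage points.

The unemployment rate changes by −0.44 percentage points.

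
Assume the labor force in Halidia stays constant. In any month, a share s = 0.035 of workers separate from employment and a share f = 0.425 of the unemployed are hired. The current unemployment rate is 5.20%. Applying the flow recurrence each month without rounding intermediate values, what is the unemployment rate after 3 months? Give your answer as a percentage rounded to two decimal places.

Unemployment rate after three months ≈ 7.23%.

With a fixed labor force, u_{t+1} = u_t + s·(1−u_t) − f·u_t = u_t·(1−s−f) + s.
Here 1−s−f = 0.540 and s = 0.035.
u_1 = 0.052000 × 0.540 + 0.035 = 0.063080.
u_2 = 0.063080 × 0.540 + 0.035 = 0.069063.
u_3 = 0.069063 × 0.540 + 0.035 = 0.072294.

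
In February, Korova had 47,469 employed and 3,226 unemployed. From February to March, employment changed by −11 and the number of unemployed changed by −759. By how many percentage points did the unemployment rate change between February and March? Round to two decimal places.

February: labor force = 47,469 + 3,226 = 50,695; u = 3,226/50,695 = 6.36%.
March: labor force = 47,458 + 2,467 = 49,925; u = 2,467/49,925 = 4.94%.
Change = 4.94% − 6.36% = −1.42 pp.

The unemployment rate changed by −1.42 percentage points.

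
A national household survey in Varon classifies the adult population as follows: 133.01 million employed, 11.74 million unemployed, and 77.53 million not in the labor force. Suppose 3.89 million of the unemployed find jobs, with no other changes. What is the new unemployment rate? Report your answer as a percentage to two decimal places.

New unemployment rate ≈ 5.42%.

Initially, labor force = 133.01 + 11.74 = 144.75 million, so u = 11.74/144.75 = 8.11%.
After the change, unemployed falls and employed rises by 3.89; labor force unchanged → E = 136.90, U = 7.85, labor force = 144.75 million.
New unemployment rate = 7.85 / 144.75 = 5.42%.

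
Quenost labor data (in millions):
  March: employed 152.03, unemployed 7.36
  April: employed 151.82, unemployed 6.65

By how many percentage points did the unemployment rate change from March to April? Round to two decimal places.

March: labor force = 152.03 + 7.36 = 159.39; u = 7.36/159.39 = 4.62%.
April: labor force = 151.82 + 6.65 = 158.47; u = 6.65/158.47 = 4.20%.
Change = 4.20% − 4.62% = −0.42 pp.

The unemployment rate changed by −0.42 percentage points.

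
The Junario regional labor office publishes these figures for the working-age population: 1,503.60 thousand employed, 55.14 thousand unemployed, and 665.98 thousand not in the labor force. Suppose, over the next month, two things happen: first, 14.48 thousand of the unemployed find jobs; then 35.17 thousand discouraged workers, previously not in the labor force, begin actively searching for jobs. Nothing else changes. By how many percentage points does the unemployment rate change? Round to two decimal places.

The unemployment rate changes by +1.22 percentage points.

Initially, labor force = 1,503.60 + 55.14 = 1,558.74 thousand, so u = 55.14/1,558.74 = 3.54%.
After the first change, unemployed falls and employed rises by 14.48; labor force unchanged → E = 1,518.08, U = 40.66, labor force = 1,558.74 thousand.
After the second change, unemployed and labor force both rise by 35.17 → E = 1,518.08, U = 75.83, labor force = 1,593.91 thousand.
New unemployment rate = 75.83 / 1,593.91 = 4.76%.
Change = 4.76% − 3.54% = +1.22 percentage points.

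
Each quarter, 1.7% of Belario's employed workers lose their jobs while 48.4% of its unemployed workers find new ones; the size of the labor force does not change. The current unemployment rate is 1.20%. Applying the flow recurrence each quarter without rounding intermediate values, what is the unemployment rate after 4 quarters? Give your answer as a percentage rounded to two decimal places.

Unemployment rate after four quarters ≈ 3.26%.

With a fixed labor force, u_{t+1} = u_t + s·(1−u_t) − f·u_t = u_t·(1−s−f) + s.
Here 1−s−f = 0.499 and s = 0.017.
u_1 = 0.012000 × 0.499 + 0.017 = 0.022988.
u_2 = 0.022988 × 0.499 + 0.017 = 0.028471.
u_3 = 0.028471 × 0.499 + 0.017 = 0.031207.
u_4 = 0.031207 × 0.499 + 0.017 = 0.032572.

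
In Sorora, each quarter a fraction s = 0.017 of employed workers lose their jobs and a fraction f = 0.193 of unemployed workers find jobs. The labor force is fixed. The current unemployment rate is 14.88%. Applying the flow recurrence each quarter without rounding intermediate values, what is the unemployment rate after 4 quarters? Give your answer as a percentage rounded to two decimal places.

With a fixed labor force, u_{t+1} = u_t + s·(1−u_t) − f·u_t = u_t·(1−s−f) + s.
Here 1−s−f = 0.790 and s = 0.017.
u_1 = 0.148800 × 0.790 + 0.017 = 0.134552.
u_2 = 0.134552 × 0.790 + 0.017 = 0.123296.
u_3 = 0.123296 × 0.790 + 0.017 = 0.114404.
u_4 = 0.114404 × 0.790 + 0.017 = 0.107379.

Unemployment rate after four quarters ≈ 10.74%.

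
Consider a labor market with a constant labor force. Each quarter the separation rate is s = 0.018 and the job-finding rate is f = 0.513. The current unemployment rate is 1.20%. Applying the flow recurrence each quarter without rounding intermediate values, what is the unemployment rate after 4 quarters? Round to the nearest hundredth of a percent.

Unemployment rate after four quarters ≈ 3.28%.

With a fixed labor force, u_{t+1} = u_t + s·(1−u_t) − f·u_t = u_t·(1−s−f) + s.
Here 1−s−f = 0.469 and s = 0.018.
u_1 = 0.012000 × 0.469 + 0.018 = 0.023628.
u_2 = 0.023628 × 0.469 + 0.018 = 0.029082.
u_3 = 0.029082 × 0.469 + 0.018 = 0.031639.
u_4 = 0.031639 × 0.469 + 0.018 = 0.032839.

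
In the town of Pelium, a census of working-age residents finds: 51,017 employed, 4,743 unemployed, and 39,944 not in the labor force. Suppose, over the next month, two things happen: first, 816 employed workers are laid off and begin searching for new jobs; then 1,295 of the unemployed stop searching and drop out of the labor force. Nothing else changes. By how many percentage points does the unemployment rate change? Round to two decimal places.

Initially, labor force = 51,017 + 4,743 = 55,760, so u = 4,743/55,760 = 8.51%.
After the first change, employed falls and unemployed rises by 816; labor force unchanged → E = 50,201, U = 5,559, labor force = 55,760.
After the second change, unemployed and labor force both fall by 1,295 → E = 50,201, U = 4,264, labor force = 54,465.
New unemployment rate = 4,264 / 54,465 = 7.83%.
Change = 7.83% − 8.51% = −0.68 percentage points.

The unemployment rate changes by −0.68 percentage points.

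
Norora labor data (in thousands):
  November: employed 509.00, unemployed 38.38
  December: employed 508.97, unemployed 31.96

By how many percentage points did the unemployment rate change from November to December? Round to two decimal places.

November: labor force = 509.00 + 38.38 = 547.38; u = 38.38/547.38 = 7.01%.
December: labor force = 508.97 + 31.96 = 540.93; u = 31.96/540.93 = 5.91%.
Change = 5.91% − 7.01% = −1.10 pp.

The unemployment rate changed by −1.10 percentage points.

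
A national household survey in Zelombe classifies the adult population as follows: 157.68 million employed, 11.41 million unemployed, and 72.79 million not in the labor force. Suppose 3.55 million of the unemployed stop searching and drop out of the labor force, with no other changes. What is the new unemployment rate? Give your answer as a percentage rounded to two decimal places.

New unemployment rate ≈ 4.75%.

Initially, labor force = 157.68 + 11.41 = 169.09 million, so u = 11.41/169.09 = 6.75%.
After the change, unemployed and labor force both fall by 3.55 → E = 157.68, U = 7.86, labor force = 165.54 million.
New unemployment rate = 7.86 / 165.54 = 4.75%.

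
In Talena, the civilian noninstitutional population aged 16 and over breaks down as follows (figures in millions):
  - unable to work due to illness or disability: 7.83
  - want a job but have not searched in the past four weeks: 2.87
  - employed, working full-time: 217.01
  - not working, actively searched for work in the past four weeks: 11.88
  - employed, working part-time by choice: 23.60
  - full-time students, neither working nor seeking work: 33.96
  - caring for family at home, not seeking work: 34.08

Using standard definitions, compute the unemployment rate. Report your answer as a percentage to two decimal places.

Unemployment rate ≈ 4.71%.

Employed = 217.01 + 23.60 = 240.61 million.
Unemployed = 11.88 million.
Labor force = 240.61 + 11.88 = 252.49 million.
Unemployment rate = 11.88 / 252.49 = 4.71%.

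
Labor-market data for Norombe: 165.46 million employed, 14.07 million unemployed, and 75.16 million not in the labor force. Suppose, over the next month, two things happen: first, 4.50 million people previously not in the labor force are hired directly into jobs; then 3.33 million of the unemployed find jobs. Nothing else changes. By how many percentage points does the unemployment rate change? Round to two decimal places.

Initially, labor force = 165.46 + 14.07 = 179.53 million, so u = 14.07/179.53 = 7.84%.
After the first change, employed and labor force both rise by 4.50; unemployed unchanged → E = 169.96, U = 14.07, labor force = 184.03 million.
After the second change, unemployed falls and employed rises by 3.33; labor force unchanged → E = 173.29, U = 10.74, labor force = 184.03 million.
New unemployment rate = 10.74 / 184.03 = 5.84%.
Change = 5.84% − 7.84% = −2.00 percentage points.

The unemployment rate changes by −2.00 percentage points.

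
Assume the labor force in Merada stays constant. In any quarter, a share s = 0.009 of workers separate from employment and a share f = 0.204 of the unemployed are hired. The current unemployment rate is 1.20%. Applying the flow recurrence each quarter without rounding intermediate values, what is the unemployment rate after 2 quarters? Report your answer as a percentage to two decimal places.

Unemployment rate after two quarters ≈ 2.35%.

With a fixed labor force, u_{t+1} = u_t + s·(1−u_t) − f·u_t = u_t·(1−s−f) + s.
Here 1−s−f = 0.787 and s = 0.009.
u_1 = 0.012000 × 0.787 + 0.009 = 0.018444.
u_2 = 0.018444 × 0.787 + 0.009 = 0.023515.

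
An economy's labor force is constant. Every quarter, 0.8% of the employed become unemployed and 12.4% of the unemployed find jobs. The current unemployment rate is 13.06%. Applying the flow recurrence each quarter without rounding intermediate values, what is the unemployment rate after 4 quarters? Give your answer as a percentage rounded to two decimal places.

With a fixed labor force, u_{t+1} = u_t + s·(1−u_t) − f·u_t = u_t·(1−s−f) + s.
Here 1−s−f = 0.868 and s = 0.008.
u_1 = 0.130600 × 0.868 + 0.008 = 0.121361.
u_2 = 0.121361 × 0.868 + 0.008 = 0.113341.
u_3 = 0.113341 × 0.868 + 0.008 = 0.106380.
u_4 = 0.106380 × 0.868 + 0.008 = 0.100338.

Unemployment rate after four quarters ≈ 10.03%.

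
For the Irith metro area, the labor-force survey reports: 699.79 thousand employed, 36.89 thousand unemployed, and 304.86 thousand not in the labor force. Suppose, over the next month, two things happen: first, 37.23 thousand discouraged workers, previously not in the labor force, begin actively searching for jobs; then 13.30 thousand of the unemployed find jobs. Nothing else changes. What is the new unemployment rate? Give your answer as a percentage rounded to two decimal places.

Initially, labor force = 699.79 + 36.89 = 736.68 thousand, so u = 36.89/736.68 = 5.01%.
After the first change, unemployed and labor force both rise by 37.23 → E = 699.79, U = 74.12, labor force = 773.91 thousand.
After the second change, unemployed falls and employed rises by 13.30; labor force unchanged → E = 713.09, U = 60.82, labor force = 773.91 thousand.
New unemployment rate = 60.82 / 773.91 = 7.86%.

New unemployment rate ≈ 7.86%.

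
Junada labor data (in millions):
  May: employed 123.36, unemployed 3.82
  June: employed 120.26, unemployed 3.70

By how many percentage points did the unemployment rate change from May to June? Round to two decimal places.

May: labor force = 123.36 + 3.82 = 127.18; u = 3.82/127.18 = 3.00%.
June: labor force = 120.26 + 3.70 = 123.96; u = 3.70/123.96 = 2.98%.
Change = 2.98% − 3.00% = −0.02 pp.

The unemployment rate changed by −0.02 percentage points.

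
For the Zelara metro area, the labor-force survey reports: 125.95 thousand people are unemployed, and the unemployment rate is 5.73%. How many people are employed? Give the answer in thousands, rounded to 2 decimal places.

Labor force = U / u = 125.95 / 0.0573 ≈ 2,198.08 thousand.
Employed = labor force − unemployed = 2,198.08 − 125.95 = 2,072.13 thousand.

About 2,072.13 thousand are employed.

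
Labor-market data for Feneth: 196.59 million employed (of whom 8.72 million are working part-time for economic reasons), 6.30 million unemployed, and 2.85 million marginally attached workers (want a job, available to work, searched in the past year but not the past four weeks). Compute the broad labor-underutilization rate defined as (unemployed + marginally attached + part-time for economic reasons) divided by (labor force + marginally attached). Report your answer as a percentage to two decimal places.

Broad underutilization rate ≈ 8.69%.

Labor force = 196.59 + 6.30 = 202.89 million.
Numerator = 6.30 + 2.85 + 8.72 = 17.87 million.
Denominator = 202.89 + 2.85 = 205.74 million.
Broad rate = 17.87 / 205.74 = 8.69%.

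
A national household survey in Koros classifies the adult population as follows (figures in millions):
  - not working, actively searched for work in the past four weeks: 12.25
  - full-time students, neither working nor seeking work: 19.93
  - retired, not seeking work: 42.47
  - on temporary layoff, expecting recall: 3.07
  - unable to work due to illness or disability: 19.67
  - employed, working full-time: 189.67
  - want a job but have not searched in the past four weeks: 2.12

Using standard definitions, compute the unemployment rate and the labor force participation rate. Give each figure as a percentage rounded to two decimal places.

Unemployment rate ≈ 7.47%; labor force participation rate ≈ 70.89%.

Employed = 189.67 million.
Unemployed = 12.25 + 3.07 = 15.32 million (jobless and actively searching, or on temporary layoff).
Labor force = 189.67 + 15.32 = 204.99 million.
Not in labor force = 19.93 + 42.47 + 19.67 + 2.12 = 84.19 million (those not working and not actively searching are outside the labor force — including those who want a job but have given up searching).
Civilian working-age population = 204.99 + 84.19 = 289.18 million.
Unemployment rate = 15.32 / 204.99 = 7.47%.
Labor force participation rate = 204.99 / 289.18 = 70.89%.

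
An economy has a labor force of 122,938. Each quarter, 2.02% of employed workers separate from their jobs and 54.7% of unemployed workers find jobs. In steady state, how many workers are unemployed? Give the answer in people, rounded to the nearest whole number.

About 4,378 are unemployed in steady state.

Steady-state unemployment rate u* = s/(s+f) = 2.02/(2.02+54.7) = 0.035614.
Unemployed = u* × labor force = 0.035614 × 122,938 ≈ 4,378.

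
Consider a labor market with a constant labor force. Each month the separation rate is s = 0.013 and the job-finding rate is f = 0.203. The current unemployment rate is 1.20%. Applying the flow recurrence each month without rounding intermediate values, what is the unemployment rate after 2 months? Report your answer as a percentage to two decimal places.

With a fixed labor force, u_{t+1} = u_t + s·(1−u_t) − f·u_t = u_t·(1−s−f) + s.
Here 1−s−f = 0.784 and s = 0.013.
u_1 = 0.012000 × 0.784 + 0.013 = 0.022408.
u_2 = 0.022408 × 0.784 + 0.013 = 0.030568.

Unemployment rate after two months ≈ 3.06%.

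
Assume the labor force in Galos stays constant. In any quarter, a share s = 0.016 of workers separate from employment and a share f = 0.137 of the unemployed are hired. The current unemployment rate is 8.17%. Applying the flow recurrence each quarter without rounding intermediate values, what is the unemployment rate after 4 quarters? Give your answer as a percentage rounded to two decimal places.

Unemployment rate after four quarters ≈ 9.28%.

With a fixed labor force, u_{t+1} = u_t + s·(1−u_t) − f·u_t = u_t·(1−s−f) + s.
Here 1−s−f = 0.847 and s = 0.016.
u_1 = 0.081700 × 0.847 + 0.016 = 0.085200.
u_2 = 0.085200 × 0.847 + 0.016 = 0.088164.
u_3 = 0.088164 × 0.847 + 0.016 = 0.090675.
u_4 = 0.090675 × 0.847 + 0.016 = 0.092802.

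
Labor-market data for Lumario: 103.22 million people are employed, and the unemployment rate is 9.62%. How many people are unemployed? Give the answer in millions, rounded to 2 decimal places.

Let U be the number unemployed. The labor force is E + U, and U/(E+U) = 0.0962.
So U = 0.0962 × 103.22 / (1 − 0.0962) = 9.9298 / 0.9038 ≈ 10.99 million.

About 10.99 million are unemployed.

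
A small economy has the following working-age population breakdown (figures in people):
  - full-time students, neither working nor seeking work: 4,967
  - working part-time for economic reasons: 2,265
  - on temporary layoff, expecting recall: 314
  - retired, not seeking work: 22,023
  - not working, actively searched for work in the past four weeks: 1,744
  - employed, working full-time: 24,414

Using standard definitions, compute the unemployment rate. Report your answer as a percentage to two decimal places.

Unemployment rate ≈ 7.16%.

Employed = 2,265 + 24,414 = 26,679 (anyone who worked, including part-time for economic reasons, counts as employed).
Unemployed = 314 + 1,744 = 2,058 (jobless and actively searching, or on temporary layoff).
Labor force = 26,679 + 2,058 = 28,737.
Unemployment rate = 2,058 / 28,737 = 7.16%.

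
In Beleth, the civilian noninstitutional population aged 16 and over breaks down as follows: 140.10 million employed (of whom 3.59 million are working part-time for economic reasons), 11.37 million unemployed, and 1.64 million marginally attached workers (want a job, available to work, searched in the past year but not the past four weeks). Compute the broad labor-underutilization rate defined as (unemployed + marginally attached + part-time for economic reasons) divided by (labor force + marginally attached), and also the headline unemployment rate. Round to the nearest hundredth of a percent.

Broad underutilization rate ≈ 10.84%; headline unemployment rate ≈ 7.51%.

Labor force = 140.10 + 11.37 = 151.47 million.
Numerator = 11.37 + 1.64 + 3.59 = 16.60 million.
Denominator = 151.47 + 1.64 = 153.11 million.
Broad rate = 16.60 / 153.11 = 10.84%.
Headline unemployment rate = 11.37 / 151.47 = 7.51%.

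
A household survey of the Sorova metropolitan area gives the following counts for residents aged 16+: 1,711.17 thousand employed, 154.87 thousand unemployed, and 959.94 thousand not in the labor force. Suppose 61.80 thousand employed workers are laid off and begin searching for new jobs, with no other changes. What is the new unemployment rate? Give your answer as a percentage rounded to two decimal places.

Initially, labor force = 1,711.17 + 154.87 = 1,866.04 thousand, so u = 154.87/1,866.04 = 8.30%.
After the change, employed falls and unemployed rises by 61.80; labor force unchanged → E = 1,649.37, U = 216.67, labor force = 1,866.04 thousand.
New unemployment rate = 216.67 / 1,866.04 = 11.61%.

New unemployment rate ≈ 11.61%.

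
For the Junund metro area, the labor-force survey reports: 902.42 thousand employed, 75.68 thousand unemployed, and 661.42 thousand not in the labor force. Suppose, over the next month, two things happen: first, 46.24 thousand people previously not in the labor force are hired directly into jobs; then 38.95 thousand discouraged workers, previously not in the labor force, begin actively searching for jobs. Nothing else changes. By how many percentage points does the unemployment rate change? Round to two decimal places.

The unemployment rate changes by +3.04 percentage points.

Initially, labor force = 902.42 + 75.68 = 978.10 thousand, so u = 75.68/978.10 = 7.74%.
After the first change, employed and labor force both rise by 46.24; unemployed unchanged → E = 948.66, U = 75.68, labor force = 1,024.34 thousand.
After the second change, unemployed and labor force both rise by 38.95 → E = 948.66, U = 114.63, labor force = 1,063.29 thousand.
New unemployment rate = 114.63 / 1,063.29 = 10.78%.
Change = 10.78% − 7.74% = +3.04 percentage points.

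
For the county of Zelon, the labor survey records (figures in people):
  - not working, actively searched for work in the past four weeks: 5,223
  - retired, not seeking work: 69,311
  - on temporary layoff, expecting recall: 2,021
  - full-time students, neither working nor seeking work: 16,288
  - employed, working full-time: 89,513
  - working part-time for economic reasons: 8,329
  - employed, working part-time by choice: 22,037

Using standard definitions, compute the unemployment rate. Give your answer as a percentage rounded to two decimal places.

Unemployment rate ≈ 5.70%.

Employed = 89,513 + 8,329 + 22,037 = 119,879 (anyone who worked, including part-time for economic reasons, counts as employed).
Unemployed = 5,223 + 2,021 = 7,244 (jobless and actively searching, or on temporary layoff).
Labor force = 119,879 + 7,244 = 127,123.
Unemployment rate = 7,244 / 127,123 = 5.70%.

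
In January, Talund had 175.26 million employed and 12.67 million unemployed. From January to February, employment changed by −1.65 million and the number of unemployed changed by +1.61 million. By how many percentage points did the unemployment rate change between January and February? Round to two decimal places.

January: labor force = 175.26 + 12.67 = 187.93; u = 12.67/187.93 = 6.74%.
February: labor force = 173.61 + 14.28 = 187.89; u = 14.28/187.89 = 7.60%.
Change = 7.60% − 6.74% = +0.86 pp.

The unemployment rate changed by +0.86 percentage points.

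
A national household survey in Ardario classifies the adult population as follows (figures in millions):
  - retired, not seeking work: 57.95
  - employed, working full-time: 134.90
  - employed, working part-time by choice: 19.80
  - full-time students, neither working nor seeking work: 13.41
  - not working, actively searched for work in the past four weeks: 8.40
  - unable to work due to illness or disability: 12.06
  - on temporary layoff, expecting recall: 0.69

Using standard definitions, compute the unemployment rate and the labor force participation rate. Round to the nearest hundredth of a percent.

Unemployment rate ≈ 5.55%; labor force participation rate ≈ 66.26%.

Employed = 134.90 + 19.80 = 154.70 million.
Unemployed = 8.40 + 0.69 = 9.09 million (jobless and actively searching, or on temporary layoff).
Labor force = 154.70 + 9.09 = 163.79 million.
Not in labor force = 57.95 + 13.41 + 12.06 = 83.42 million (those not working and not actively searching are outside the labor force).
Civilian working-age population = 163.79 + 83.42 = 247.21 million.
Unemployment rate = 9.09 / 163.79 = 5.55%.
Labor force participation rate = 163.79 / 247.21 = 66.26%.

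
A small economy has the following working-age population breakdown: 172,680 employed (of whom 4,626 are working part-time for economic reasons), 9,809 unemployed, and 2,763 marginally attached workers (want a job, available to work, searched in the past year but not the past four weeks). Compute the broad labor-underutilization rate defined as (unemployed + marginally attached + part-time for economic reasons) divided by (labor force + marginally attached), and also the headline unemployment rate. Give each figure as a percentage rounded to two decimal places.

Labor force = 172,680 + 9,809 = 182,489.
Numerator = 9,809 + 2,763 + 4,626 = 17,198.
Denominator = 182,489 + 2,763 = 185,252.
Broad rate = 17,198 / 185,252 = 9.28%.
Headline unemployment rate = 9,809 / 182,489 = 5.38%.

Broad underutilization rate ≈ 9.28%; headline unemployment rate ≈ 5.38%.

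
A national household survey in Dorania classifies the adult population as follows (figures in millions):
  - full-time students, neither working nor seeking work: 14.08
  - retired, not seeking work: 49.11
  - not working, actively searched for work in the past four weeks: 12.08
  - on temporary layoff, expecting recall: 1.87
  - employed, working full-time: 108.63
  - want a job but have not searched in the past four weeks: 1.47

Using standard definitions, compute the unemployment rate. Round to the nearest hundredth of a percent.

Employed = 108.63 million.
Unemployed = 12.08 + 1.87 = 13.95 million (jobless and actively searching, or on temporary layoff).
Labor force = 108.63 + 13.95 = 122.58 million.
Unemployment rate = 13.95 / 122.58 = 11.38%.

Unemployment rate ≈ 11.38%.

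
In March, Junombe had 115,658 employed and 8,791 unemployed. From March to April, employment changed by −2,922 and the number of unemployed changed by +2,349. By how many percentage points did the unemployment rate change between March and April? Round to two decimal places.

March: labor force = 115,658 + 8,791 = 124,449; u = 8,791/124,449 = 7.06%.
April: labor force = 112,736 + 11,140 = 123,876; u = 11,140/123,876 = 8.99%.
Change = 8.99% − 7.06% = +1.93 pp.

The unemployment rate changed by +1.93 percentage points.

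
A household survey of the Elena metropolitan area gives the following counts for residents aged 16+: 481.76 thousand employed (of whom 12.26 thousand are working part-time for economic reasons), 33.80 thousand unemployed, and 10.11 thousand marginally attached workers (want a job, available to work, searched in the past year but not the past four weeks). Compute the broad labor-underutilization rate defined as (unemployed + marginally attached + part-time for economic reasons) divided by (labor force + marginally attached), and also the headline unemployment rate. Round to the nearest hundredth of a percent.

Broad underutilization rate ≈ 10.69%; headline unemployment rate ≈ 6.56%.

Labor force = 481.76 + 33.80 = 515.56 thousand.
Numerator = 33.80 + 10.11 + 12.26 = 56.17 thousand.
Denominator = 515.56 + 10.11 = 525.67 thousand.
Broad rate = 56.17 / 525.67 = 10.69%.
Headline unemployment rate = 33.80 / 515.56 = 6.56%.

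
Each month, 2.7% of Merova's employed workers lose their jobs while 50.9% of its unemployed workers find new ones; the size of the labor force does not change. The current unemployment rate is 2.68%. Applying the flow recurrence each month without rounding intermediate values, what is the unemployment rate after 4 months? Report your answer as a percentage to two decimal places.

With a fixed labor force, u_{t+1} = u_t + s·(1−u_t) − f·u_t = u_t·(1−s−f) + s.
Here 1−s−f = 0.464 and s = 0.027.
u_1 = 0.026800 × 0.464 + 0.027 = 0.039435.
u_2 = 0.039435 × 0.464 + 0.027 = 0.045298.
u_3 = 0.045298 × 0.464 + 0.027 = 0.048018.
u_4 = 0.048018 × 0.464 + 0.027 = 0.049280.

Unemployment rate after four months ≈ 4.93%.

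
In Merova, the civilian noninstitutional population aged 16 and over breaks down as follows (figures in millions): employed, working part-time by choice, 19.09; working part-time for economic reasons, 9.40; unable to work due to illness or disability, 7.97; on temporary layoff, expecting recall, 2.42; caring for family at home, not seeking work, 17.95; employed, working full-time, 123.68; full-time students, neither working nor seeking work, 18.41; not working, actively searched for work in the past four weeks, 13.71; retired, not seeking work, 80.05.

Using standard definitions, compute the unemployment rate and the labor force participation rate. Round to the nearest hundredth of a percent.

Unemployment rate ≈ 9.58%; labor force participation rate ≈ 57.50%.

Employed = 19.09 + 9.40 + 123.68 = 152.17 million (anyone who worked, including part-time for economic reasons, counts as employed).
Unemployed = 2.42 + 13.71 = 16.13 million (jobless and actively searching, or on temporary layoff).
Labor force = 152.17 + 16.13 = 168.30 million.
Not in labor force = 7.97 + 17.95 + 18.41 + 80.05 = 124.38 million (those not working and not actively searching are outside the labor force).
Civilian working-age population = 168.30 + 124.38 = 292.68 million.
Unemployment rate = 16.13 / 168.30 = 9.58%.
Labor force participation rate = 168.30 / 292.68 = 57.50%.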